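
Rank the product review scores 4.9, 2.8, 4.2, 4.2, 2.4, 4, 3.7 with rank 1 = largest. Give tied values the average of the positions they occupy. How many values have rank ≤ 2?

1

Sorted (descending): 4.9, 4.2, 4.2, 4, 3.7, 2.8, 2.4
The 2 values of 4.2 occupy positions 2–3 → average rank (2+3)/2 = 2.5.
Ranks ≤ 2: {1} → 1 value.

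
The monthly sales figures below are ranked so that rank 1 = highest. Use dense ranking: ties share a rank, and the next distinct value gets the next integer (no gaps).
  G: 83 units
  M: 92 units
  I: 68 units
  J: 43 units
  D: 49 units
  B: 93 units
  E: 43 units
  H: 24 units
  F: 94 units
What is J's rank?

Sorted (descending): 94, 93, 92, 83, 68, 49, 43, 43, 24
The 2 values of 43 share dense rank 7.
Remaining distinct values take the next consecutive integers.
J has value 43 units → rank 7.

7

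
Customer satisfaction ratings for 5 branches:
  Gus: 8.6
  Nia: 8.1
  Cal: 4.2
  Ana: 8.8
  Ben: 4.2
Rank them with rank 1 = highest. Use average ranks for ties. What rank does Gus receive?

2

Sorted (descending): 8.8, 8.6, 8.1, 4.2, 4.2
The 2 values of 4.2 occupy positions 4–5 → average rank (4+5)/2 = 4.5.
Gus has value 8.6 → rank 2.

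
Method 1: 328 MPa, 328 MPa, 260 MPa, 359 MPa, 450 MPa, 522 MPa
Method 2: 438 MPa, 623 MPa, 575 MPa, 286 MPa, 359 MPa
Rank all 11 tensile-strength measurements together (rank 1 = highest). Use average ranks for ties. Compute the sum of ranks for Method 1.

Sorted (descending): 623, 575, 522, 450, 438, 359, 359, 328, 328, 286, 260
The 2 values of 359 occupy positions 6–7 → average rank (6+7)/2 = 6.5.
The 2 values of 328 occupy positions 8–9 → average rank (8+9)/2 = 8.5.
Method 1 values → pooled ranks: 328→8.5, 328→8.5, 260→11, 359→6.5, 450→4, 522→3
Rank sum = 8.5 + 8.5 + 11 + 6.5 + 4 + 3 = 41.5

41.5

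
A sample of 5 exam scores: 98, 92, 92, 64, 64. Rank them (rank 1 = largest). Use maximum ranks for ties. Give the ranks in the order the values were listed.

1, 3, 3, 5, 5

Sorted (descending): 98, 92, 92, 64, 64
The 2 values of 92 occupy positions 2–3 → each gets rank 3.
The 2 values of 64 occupy positions 4–5 → each gets rank 5.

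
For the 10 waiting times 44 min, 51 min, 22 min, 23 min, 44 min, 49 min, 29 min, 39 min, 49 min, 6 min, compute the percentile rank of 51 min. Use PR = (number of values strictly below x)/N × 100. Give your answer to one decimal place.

N = 10.
Strictly below 51: 9. Equal to 51: 1.
PR = 9/10 × 100 = 90.0

90.0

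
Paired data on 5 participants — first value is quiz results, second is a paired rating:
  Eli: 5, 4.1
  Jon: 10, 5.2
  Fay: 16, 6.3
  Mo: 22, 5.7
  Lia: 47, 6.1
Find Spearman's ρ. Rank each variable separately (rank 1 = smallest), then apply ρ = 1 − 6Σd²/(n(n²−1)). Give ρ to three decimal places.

Ranks of variable 1: 1, 2, 3, 4, 5
Ranks of variable 2: 1, 2, 5, 3, 4
d = r₁ − r₂: 0, 0, -2, 1, 1
d²: 0, 0, 4, 1, 1; Σd² = 6
ρ = 1 − 6·6/(5·24) = 1 − 36/120 = 0.700

0.700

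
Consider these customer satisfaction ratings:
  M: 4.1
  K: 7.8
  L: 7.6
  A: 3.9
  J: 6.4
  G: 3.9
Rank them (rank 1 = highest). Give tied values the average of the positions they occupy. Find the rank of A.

5.5

Sorted (descending): 7.8, 7.6, 6.4, 4.1, 3.9, 3.9
The 2 values of 3.9 occupy positions 5–6 → average rank (5+6)/2 = 5.5.
A has value 3.9 → rank 5.5.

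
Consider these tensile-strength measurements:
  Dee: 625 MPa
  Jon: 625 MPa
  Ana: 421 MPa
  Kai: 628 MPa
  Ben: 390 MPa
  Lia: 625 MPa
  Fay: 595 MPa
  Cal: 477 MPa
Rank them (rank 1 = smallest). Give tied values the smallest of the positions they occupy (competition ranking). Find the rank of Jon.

Sorted (ascending): 390, 421, 477, 595, 625, 625, 625, 628
The 3 values of 625 occupy positions 5–7 → each gets rank 5.
Jon has value 625 MPa → rank 5.

5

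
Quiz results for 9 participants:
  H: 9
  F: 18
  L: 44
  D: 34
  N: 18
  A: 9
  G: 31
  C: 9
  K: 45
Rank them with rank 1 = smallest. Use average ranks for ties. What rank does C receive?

Sorted (ascending): 9, 9, 9, 18, 18, 31, 34, 44, 45
The 3 values of 9 occupy positions 1–3 → average rank 2.
The 2 values of 18 occupy positions 4–5 → average rank (4+5)/2 = 4.5.
C has value 9 → rank 2.

2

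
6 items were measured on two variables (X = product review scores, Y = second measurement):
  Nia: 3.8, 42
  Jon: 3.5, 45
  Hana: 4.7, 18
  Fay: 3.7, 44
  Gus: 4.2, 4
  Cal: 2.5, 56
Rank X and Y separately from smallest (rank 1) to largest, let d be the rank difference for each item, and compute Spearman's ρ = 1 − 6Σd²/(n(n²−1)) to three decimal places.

Ranks of variable 1: 4, 2, 6, 3, 5, 1
Ranks of variable 2: 3, 5, 2, 4, 1, 6
d = r₁ − r₂: 1, -3, 4, -1, 4, -5
d²: 1, 9, 16, 1, 16, 25; Σd² = 68
ρ = 1 − 6·68/(6·35) = 1 − 408/210 = -0.943

-0.943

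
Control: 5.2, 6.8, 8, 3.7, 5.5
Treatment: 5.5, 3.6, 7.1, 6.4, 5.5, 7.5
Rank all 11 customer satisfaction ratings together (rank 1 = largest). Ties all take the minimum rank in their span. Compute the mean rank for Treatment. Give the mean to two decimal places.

Sorted (descending): 8, 7.5, 7.1, 6.8, 6.4, 5.5, 5.5, 5.5, 5.2, 3.7, 3.6
The 3 values of 5.5 occupy positions 6–8 → each gets rank 6.
Treatment values → pooled ranks: 5.5→6, 3.6→11, 7.1→3, 6.4→5, 5.5→6, 7.5→2
Mean rank = (6 + 11 + 3 + 5 + 6 + 2) / 6 = 5.50

5.50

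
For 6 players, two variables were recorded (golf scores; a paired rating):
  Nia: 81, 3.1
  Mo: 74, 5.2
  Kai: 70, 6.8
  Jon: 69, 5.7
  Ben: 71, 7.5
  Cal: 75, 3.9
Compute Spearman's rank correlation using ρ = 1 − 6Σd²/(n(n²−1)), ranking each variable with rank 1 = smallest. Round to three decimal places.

-0.771

Ranks of variable 1: 6, 4, 2, 1, 3, 5
Ranks of variable 2: 1, 3, 5, 4, 6, 2
d = r₁ − r₂: 5, 1, -3, -3, -3, 3
d²: 25, 1, 9, 9, 9, 9; Σd² = 62
ρ = 1 − 6·62/(6·35) = 1 − 372/210 = -0.771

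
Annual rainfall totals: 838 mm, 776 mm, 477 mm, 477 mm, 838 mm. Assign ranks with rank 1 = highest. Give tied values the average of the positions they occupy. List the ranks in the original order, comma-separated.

1.5, 3, 4.5, 4.5, 1.5

Sorted (descending): 838, 838, 776, 477, 477
The 2 values of 838 occupy positions 1–2 → average rank (1+2)/2 = 1.5.
The 2 values of 477 occupy positions 4–5 → average rank (4+5)/2 = 4.5.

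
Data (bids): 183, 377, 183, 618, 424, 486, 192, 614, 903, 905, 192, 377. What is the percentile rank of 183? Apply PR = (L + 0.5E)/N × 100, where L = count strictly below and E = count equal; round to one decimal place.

8.3

N = 12.
Strictly below 183: 0. Equal to 183: 2.
PR = (0 + 0.5·2)/12 × 100 = 8.3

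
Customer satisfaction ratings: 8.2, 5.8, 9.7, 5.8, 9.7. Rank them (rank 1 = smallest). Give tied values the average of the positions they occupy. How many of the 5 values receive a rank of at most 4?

Sorted (ascending): 5.8, 5.8, 8.2, 9.7, 9.7
The 2 values of 5.8 occupy positions 1–2 → average rank (1+2)/2 = 1.5.
The 2 values of 9.7 occupy positions 4–5 → average rank (4+5)/2 = 4.5.
Ranks ≤ 4: {1.5, 1.5, 3} → 3 values.

3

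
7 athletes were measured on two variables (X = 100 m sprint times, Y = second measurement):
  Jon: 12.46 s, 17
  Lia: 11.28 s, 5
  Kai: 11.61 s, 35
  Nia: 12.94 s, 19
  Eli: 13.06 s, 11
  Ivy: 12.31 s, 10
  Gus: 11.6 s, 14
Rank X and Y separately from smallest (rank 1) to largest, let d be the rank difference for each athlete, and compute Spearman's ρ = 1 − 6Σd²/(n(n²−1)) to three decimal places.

0.286

Ranks of variable 1: 5, 1, 3, 6, 7, 4, 2
Ranks of variable 2: 5, 1, 7, 6, 3, 2, 4
d = r₁ − r₂: 0, 0, -4, 0, 4, 2, -2
d²: 0, 0, 16, 0, 16, 4, 4; Σd² = 40
ρ = 1 − 6·40/(7·48) = 1 − 240/336 = 0.286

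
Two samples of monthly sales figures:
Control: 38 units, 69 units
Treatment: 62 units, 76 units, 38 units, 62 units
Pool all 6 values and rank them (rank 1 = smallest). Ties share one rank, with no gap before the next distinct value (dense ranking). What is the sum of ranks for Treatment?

9

Sorted (ascending): 38, 38, 62, 62, 69, 76
The 2 values of 38 share dense rank 1.
The 2 values of 62 share dense rank 2.
Remaining distinct values take the next consecutive integers.
Treatment values → pooled ranks: 62→2, 76→4, 38→1, 62→2
Rank sum = 2 + 4 + 1 + 2 = 9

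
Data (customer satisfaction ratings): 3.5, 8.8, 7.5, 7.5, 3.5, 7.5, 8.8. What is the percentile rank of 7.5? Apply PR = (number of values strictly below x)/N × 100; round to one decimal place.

28.6

N = 7.
Strictly below 7.5: 2. Equal to 7.5: 3.
PR = 2/7 × 100 = 28.6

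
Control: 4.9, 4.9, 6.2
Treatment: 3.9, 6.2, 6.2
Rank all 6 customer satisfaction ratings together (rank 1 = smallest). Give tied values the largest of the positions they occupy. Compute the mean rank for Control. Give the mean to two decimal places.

4.00

Sorted (ascending): 3.9, 4.9, 4.9, 6.2, 6.2, 6.2
The 2 values of 4.9 occupy positions 2–3 → each gets rank 3.
The 3 values of 6.2 occupy positions 4–6 → each gets rank 6.
Control values → pooled ranks: 4.9→3, 4.9→3, 6.2→6
Mean rank = (3 + 3 + 6) / 3 = 4.00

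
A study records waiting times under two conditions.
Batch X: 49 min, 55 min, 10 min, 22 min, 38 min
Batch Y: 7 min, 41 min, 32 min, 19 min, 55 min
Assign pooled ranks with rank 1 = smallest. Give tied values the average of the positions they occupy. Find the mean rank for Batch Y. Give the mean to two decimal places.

5.10

Sorted (ascending): 7, 10, 19, 22, 32, 38, 41, 49, 55, 55
The 2 values of 55 occupy positions 9–10 → average rank (9+10)/2 = 9.5.
Batch Y values → pooled ranks: 7→1, 41→7, 32→5, 19→3, 55→9.5
Mean rank = (1 + 7 + 5 + 3 + 9.5) / 5 = 5.10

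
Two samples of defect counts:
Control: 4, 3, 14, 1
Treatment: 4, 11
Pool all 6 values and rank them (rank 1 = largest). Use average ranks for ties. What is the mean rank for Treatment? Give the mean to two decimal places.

2.75

Sorted (descending): 14, 11, 4, 4, 3, 1
The 2 values of 4 occupy positions 3–4 → average rank (3+4)/2 = 3.5.
Treatment values → pooled ranks: 4→3.5, 11→2
Mean rank = (3.5 + 2) / 2 = 2.75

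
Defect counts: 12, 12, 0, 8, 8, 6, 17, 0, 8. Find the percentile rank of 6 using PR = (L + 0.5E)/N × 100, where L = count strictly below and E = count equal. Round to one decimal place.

N = 9.
Strictly below 6: 2. Equal to 6: 1.
PR = (2 + 0.5·1)/9 × 100 = 27.8

27.8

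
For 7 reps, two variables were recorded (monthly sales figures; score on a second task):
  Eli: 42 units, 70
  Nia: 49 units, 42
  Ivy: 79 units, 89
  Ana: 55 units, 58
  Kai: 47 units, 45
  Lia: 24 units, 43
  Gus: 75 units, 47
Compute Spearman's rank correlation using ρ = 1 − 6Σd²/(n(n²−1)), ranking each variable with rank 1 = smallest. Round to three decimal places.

Ranks of variable 1: 2, 4, 7, 5, 3, 1, 6
Ranks of variable 2: 6, 1, 7, 5, 3, 2, 4
d = r₁ − r₂: -4, 3, 0, 0, 0, -1, 2
d²: 16, 9, 0, 0, 0, 1, 4; Σd² = 30
ρ = 1 − 6·30/(7·48) = 1 − 180/336 = 0.464

0.464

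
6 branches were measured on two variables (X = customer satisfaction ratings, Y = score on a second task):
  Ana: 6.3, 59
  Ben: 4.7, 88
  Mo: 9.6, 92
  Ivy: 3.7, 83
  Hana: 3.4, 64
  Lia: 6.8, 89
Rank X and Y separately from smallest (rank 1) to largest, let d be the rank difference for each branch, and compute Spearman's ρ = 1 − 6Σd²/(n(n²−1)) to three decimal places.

Ranks of variable 1: 4, 3, 6, 2, 1, 5
Ranks of variable 2: 1, 4, 6, 3, 2, 5
d = r₁ − r₂: 3, -1, 0, -1, -1, 0
d²: 9, 1, 0, 1, 1, 0; Σd² = 12
ρ = 1 − 6·12/(6·35) = 1 − 72/210 = 0.657

0.657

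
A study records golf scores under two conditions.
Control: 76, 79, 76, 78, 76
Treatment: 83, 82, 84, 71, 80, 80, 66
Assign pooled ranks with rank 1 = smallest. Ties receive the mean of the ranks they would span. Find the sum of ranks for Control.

25

Sorted (ascending): 66, 71, 76, 76, 76, 78, 79, 80, 80, 82, 83, 84
The 3 values of 76 occupy positions 3–5 → average rank 4.
The 2 values of 80 occupy positions 8–9 → average rank (8+9)/2 = 8.5.
Control values → pooled ranks: 76→4, 79→7, 76→4, 78→6, 76→4
Rank sum = 4 + 7 + 4 + 6 + 4 = 25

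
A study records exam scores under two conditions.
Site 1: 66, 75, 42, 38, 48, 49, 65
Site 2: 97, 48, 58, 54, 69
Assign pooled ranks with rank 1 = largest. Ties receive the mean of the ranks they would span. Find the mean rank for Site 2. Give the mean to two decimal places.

Sorted (descending): 97, 75, 69, 66, 65, 58, 54, 49, 48, 48, 42, 38
The 2 values of 48 occupy positions 9–10 → average rank (9+10)/2 = 9.5.
Site 2 values → pooled ranks: 97→1, 48→9.5, 58→6, 54→7, 69→3
Mean rank = (1 + 9.5 + 6 + 7 + 3) / 5 = 5.30

5.30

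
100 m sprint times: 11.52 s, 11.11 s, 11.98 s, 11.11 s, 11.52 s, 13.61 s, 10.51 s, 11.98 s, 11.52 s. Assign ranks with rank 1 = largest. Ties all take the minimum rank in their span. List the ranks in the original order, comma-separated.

4, 7, 2, 7, 4, 1, 9, 2, 4

Sorted (descending): 13.61, 11.98, 11.98, 11.52, 11.52, 11.52, 11.11, 11.11, 10.51
The 2 values of 11.98 occupy positions 2–3 → each gets rank 2.
The 3 values of 11.52 occupy positions 4–6 → each gets rank 4.
The 2 values of 11.11 occupy positions 7–8 → each gets rank 7.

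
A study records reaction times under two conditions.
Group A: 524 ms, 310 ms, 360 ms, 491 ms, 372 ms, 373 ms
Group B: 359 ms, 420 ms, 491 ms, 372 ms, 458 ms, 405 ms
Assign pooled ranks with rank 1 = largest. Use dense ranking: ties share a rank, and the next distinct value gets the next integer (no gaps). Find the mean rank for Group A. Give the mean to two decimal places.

Sorted (descending): 524, 491, 491, 458, 420, 405, 373, 372, 372, 360, 359, 310
The 2 values of 491 share dense rank 2.
The 2 values of 372 share dense rank 7.
Remaining distinct values take the next consecutive integers.
Group A values → pooled ranks: 524→1, 310→10, 360→8, 491→2, 372→7, 373→6
Mean rank = (1 + 10 + 8 + 2 + 7 + 6) / 6 = 5.67

5.67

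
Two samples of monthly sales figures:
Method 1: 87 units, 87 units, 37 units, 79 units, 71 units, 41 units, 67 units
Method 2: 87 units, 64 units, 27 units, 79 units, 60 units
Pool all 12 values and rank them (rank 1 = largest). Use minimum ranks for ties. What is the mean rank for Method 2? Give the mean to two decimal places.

6.80

Sorted (descending): 87, 87, 87, 79, 79, 71, 67, 64, 60, 41, 37, 27
The 3 values of 87 occupy positions 1–3 → each gets rank 1.
The 2 values of 79 occupy positions 4–5 → each gets rank 4.
Method 2 values → pooled ranks: 87→1, 64→8, 27→12, 79→4, 60→9
Mean rank = (1 + 8 + 12 + 4 + 9) / 5 = 6.80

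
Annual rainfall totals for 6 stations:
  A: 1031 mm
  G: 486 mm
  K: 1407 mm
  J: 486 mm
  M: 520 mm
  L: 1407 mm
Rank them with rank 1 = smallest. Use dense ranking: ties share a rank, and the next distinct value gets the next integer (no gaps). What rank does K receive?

Sorted (ascending): 486, 486, 520, 1031, 1407, 1407
The 2 values of 486 share dense rank 1.
The 2 values of 1407 share dense rank 4.
Remaining distinct values take the next consecutive integers.
K has value 1407 mm → rank 4.

4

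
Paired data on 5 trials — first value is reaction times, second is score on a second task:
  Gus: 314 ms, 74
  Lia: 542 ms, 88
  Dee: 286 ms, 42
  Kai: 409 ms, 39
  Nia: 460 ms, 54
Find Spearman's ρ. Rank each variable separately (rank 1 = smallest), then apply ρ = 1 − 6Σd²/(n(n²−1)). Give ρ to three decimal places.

Ranks of variable 1: 2, 5, 1, 3, 4
Ranks of variable 2: 4, 5, 2, 1, 3
d = r₁ − r₂: -2, 0, -1, 2, 1
d²: 4, 0, 1, 4, 1; Σd² = 10
ρ = 1 − 6·10/(5·24) = 1 − 60/120 = 0.500

0.500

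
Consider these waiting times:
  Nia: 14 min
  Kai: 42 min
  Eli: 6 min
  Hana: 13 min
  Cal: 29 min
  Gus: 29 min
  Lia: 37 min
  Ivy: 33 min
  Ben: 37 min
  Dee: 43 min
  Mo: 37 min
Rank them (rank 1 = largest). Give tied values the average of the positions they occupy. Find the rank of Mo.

Sorted (descending): 43, 42, 37, 37, 37, 33, 29, 29, 14, 13, 6
The 3 values of 37 occupy positions 3–5 → average rank 4.
The 2 values of 29 occupy positions 7–8 → average rank (7+8)/2 = 7.5.
Mo has value 37 min → rank 4.

4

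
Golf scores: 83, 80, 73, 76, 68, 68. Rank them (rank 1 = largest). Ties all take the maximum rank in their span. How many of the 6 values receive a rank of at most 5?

4

Sorted (descending): 83, 80, 76, 73, 68, 68
The 2 values of 68 occupy positions 5–6 → each gets rank 6.
Ranks ≤ 5: {1, 2, 3, 4} → 4 values.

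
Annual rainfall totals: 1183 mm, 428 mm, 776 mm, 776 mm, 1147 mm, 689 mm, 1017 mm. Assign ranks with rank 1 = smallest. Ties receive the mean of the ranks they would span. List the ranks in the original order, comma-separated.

Sorted (ascending): 428, 689, 776, 776, 1017, 1147, 1183
The 2 values of 776 occupy positions 3–4 → average rank (3+4)/2 = 3.5.

7, 1, 3.5, 3.5, 6, 2, 5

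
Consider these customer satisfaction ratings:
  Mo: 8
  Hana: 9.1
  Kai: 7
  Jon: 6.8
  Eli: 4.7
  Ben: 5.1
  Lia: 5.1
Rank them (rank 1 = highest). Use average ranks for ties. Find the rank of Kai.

3

Sorted (descending): 9.1, 8, 7, 6.8, 5.1, 5.1, 4.7
The 2 values of 5.1 occupy positions 5–6 → average rank (5+6)/2 = 5.5.
Kai has value 7 → rank 3.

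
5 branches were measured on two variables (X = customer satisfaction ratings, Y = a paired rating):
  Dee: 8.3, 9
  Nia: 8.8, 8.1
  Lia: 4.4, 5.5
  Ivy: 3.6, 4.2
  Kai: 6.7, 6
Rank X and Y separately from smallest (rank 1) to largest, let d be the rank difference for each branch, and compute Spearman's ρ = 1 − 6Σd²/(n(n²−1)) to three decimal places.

Ranks of variable 1: 4, 5, 2, 1, 3
Ranks of variable 2: 5, 4, 2, 1, 3
d = r₁ − r₂: -1, 1, 0, 0, 0
d²: 1, 1, 0, 0, 0; Σd² = 2
ρ = 1 − 6·2/(5·24) = 1 − 12/120 = 0.900

0.900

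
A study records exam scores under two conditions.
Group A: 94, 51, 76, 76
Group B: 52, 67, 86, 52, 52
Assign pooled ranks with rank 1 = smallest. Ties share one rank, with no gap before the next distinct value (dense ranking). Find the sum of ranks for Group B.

14

Sorted (ascending): 51, 52, 52, 52, 67, 76, 76, 86, 94
The 3 values of 52 share dense rank 2.
The 2 values of 76 share dense rank 4.
Remaining distinct values take the next consecutive integers.
Group B values → pooled ranks: 52→2, 67→3, 86→5, 52→2, 52→2
Rank sum = 2 + 3 + 5 + 2 + 2 = 14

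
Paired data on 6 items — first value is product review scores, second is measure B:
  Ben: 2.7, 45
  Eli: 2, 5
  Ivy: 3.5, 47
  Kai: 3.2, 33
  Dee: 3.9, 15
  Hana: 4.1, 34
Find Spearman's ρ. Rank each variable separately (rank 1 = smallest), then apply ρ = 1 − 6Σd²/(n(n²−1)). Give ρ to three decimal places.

0.257

Ranks of variable 1: 2, 1, 4, 3, 5, 6
Ranks of variable 2: 5, 1, 6, 3, 2, 4
d = r₁ − r₂: -3, 0, -2, 0, 3, 2
d²: 9, 0, 4, 0, 9, 4; Σd² = 26
ρ = 1 − 6·26/(6·35) = 1 − 156/210 = 0.257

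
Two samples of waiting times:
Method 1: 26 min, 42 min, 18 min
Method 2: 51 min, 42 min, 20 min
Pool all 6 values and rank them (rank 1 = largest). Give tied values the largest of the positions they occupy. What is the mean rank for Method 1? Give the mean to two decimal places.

Sorted (descending): 51, 42, 42, 26, 20, 18
The 2 values of 42 occupy positions 2–3 → each gets rank 3.
Method 1 values → pooled ranks: 26→4, 42→3, 18→6
Mean rank = (4 + 3 + 6) / 3 = 4.33

4.33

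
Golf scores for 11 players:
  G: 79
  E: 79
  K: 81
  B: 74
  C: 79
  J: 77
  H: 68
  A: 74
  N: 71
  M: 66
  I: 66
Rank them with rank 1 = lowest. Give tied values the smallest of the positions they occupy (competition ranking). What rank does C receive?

Sorted (ascending): 66, 66, 68, 71, 74, 74, 77, 79, 79, 79, 81
The 2 values of 66 occupy positions 1–2 → each gets rank 1.
The 2 values of 74 occupy positions 5–6 → each gets rank 5.
The 3 values of 79 occupy positions 8–10 → each gets rank 8.
C has value 79 → rank 8.

8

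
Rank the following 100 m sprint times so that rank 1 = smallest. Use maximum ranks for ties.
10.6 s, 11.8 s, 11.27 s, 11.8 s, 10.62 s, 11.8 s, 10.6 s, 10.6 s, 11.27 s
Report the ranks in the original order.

3, 9, 6, 9, 4, 9, 3, 3, 6

Sorted (ascending): 10.6, 10.6, 10.6, 10.62, 11.27, 11.27, 11.8, 11.8, 11.8
The 3 values of 10.6 occupy positions 1–3 → each gets rank 3.
The 2 values of 11.27 occupy positions 5–6 → each gets rank 6.
The 3 values of 11.8 occupy positions 7–9 → each gets rank 9.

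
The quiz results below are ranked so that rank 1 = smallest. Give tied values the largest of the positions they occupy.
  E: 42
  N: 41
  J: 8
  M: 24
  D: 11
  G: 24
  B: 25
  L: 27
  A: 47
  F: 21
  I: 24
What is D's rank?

Sorted (ascending): 8, 11, 21, 24, 24, 24, 25, 27, 41, 42, 47
The 3 values of 24 occupy positions 4–6 → each gets rank 6.
D has value 11 → rank 2.

2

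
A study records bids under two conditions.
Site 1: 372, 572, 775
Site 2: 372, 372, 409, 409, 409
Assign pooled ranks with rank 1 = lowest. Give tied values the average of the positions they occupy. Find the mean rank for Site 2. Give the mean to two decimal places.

3.80

Sorted (ascending): 372, 372, 372, 409, 409, 409, 572, 775
The 3 values of 372 occupy positions 1–3 → average rank 2.
The 3 values of 409 occupy positions 4–6 → average rank 5.
Site 2 values → pooled ranks: 372→2, 372→2, 409→5, 409→5, 409→5
Mean rank = (2 + 2 + 5 + 5 + 5) / 5 = 3.80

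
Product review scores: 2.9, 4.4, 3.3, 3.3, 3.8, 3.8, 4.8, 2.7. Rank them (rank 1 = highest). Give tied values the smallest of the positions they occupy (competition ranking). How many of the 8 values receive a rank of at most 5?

Sorted (descending): 4.8, 4.4, 3.8, 3.8, 3.3, 3.3, 2.9, 2.7
The 2 values of 3.8 occupy positions 3–4 → each gets rank 3.
The 2 values of 3.3 occupy positions 5–6 → each gets rank 5.
Ranks ≤ 5: {1, 2, 3, 3, 5, 5} → 6 values.

6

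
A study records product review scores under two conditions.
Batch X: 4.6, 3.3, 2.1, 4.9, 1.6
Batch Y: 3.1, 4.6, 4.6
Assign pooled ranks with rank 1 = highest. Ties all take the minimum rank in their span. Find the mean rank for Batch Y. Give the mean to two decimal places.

Sorted (descending): 4.9, 4.6, 4.6, 4.6, 3.3, 3.1, 2.1, 1.6
The 3 values of 4.6 occupy positions 2–4 → each gets rank 2.
Batch Y values → pooled ranks: 3.1→6, 4.6→2, 4.6→2
Mean rank = (6 + 2 + 2) / 3 = 3.33

3.33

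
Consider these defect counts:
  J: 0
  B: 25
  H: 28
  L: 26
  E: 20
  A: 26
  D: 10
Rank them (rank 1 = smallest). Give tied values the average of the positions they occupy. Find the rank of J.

Sorted (ascending): 0, 10, 20, 25, 26, 26, 28
The 2 values of 26 occupy positions 5–6 → average rank (5+6)/2 = 5.5.
J has value 0 → rank 1.

1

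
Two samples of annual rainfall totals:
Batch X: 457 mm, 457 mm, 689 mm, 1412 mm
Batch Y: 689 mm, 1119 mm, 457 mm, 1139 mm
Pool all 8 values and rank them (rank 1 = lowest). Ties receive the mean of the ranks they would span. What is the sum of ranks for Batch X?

16.5

Sorted (ascending): 457, 457, 457, 689, 689, 1119, 1139, 1412
The 3 values of 457 occupy positions 1–3 → average rank 2.
The 2 values of 689 occupy positions 4–5 → average rank (4+5)/2 = 4.5.
Batch X values → pooled ranks: 457→2, 457→2, 689→4.5, 1412→8
Rank sum = 2 + 2 + 4.5 + 8 = 16.5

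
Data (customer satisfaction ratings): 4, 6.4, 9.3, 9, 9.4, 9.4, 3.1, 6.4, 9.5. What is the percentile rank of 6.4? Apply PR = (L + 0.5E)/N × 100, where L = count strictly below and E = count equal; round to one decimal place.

33.3

N = 9.
Strictly below 6.4: 2. Equal to 6.4: 2.
PR = (2 + 0.5·2)/9 × 100 = 33.3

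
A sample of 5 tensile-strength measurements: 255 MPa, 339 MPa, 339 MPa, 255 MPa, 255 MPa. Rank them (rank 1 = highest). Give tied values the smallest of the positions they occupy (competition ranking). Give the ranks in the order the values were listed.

Sorted (descending): 339, 339, 255, 255, 255
The 2 values of 339 occupy positions 1–2 → each gets rank 1.
The 3 values of 255 occupy positions 3–5 → each gets rank 3.

3, 1, 1, 3, 3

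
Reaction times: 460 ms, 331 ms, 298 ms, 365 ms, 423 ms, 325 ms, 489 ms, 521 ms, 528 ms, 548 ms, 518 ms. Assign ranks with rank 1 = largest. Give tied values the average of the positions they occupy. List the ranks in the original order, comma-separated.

6, 9, 11, 8, 7, 10, 5, 3, 2, 1, 4

Sorted (descending): 548, 528, 521, 518, 489, 460, 423, 365, 331, 325, 298
No ties — each value takes its position as its rank.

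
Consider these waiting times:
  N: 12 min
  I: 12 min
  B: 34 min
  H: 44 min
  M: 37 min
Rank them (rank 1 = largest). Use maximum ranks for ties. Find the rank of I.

Sorted (descending): 44, 37, 34, 12, 12
The 2 values of 12 occupy positions 4–5 → each gets rank 5.
I has value 12 min → rank 5.

5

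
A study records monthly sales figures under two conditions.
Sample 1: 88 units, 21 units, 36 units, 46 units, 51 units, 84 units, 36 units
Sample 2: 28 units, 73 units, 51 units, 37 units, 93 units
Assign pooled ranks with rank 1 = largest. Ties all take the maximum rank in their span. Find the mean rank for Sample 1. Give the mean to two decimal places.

7.14

Sorted (descending): 93, 88, 84, 73, 51, 51, 46, 37, 36, 36, 28, 21
The 2 values of 51 occupy positions 5–6 → each gets rank 6.
The 2 values of 36 occupy positions 9–10 → each gets rank 10.
Sample 1 values → pooled ranks: 88→2, 21→12, 36→10, 46→7, 51→6, 84→3, 36→10
Mean rank = (2 + 12 + 10 + 7 + 6 + 3 + 10) / 7 = 7.14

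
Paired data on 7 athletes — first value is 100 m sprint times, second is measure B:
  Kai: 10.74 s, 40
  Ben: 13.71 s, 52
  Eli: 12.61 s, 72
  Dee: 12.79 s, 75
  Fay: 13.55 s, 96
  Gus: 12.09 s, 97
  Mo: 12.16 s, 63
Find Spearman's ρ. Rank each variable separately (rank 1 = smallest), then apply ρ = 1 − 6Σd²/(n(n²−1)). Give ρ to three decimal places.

Ranks of variable 1: 1, 7, 4, 5, 6, 2, 3
Ranks of variable 2: 1, 2, 4, 5, 6, 7, 3
d = r₁ − r₂: 0, 5, 0, 0, 0, -5, 0
d²: 0, 25, 0, 0, 0, 25, 0; Σd² = 50
ρ = 1 − 6·50/(7·48) = 1 − 300/336 = 0.107

0.107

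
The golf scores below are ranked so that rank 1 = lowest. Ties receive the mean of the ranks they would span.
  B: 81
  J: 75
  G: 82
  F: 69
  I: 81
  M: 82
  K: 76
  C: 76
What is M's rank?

Sorted (ascending): 69, 75, 76, 76, 81, 81, 82, 82
The 2 values of 76 occupy positions 3–4 → average rank (3+4)/2 = 3.5.
The 2 values of 81 occupy positions 5–6 → average rank (5+6)/2 = 5.5.
The 2 values of 82 occupy positions 7–8 → average rank (7+8)/2 = 7.5.
M has value 82 → rank 7.5.

7.5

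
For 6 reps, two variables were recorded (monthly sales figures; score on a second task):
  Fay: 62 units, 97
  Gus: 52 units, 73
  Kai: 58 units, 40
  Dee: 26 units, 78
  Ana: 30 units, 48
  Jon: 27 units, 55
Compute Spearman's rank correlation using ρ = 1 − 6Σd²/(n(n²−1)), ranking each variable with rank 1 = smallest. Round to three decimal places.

0.029

Ranks of variable 1: 6, 4, 5, 1, 3, 2
Ranks of variable 2: 6, 4, 1, 5, 2, 3
d = r₁ − r₂: 0, 0, 4, -4, 1, -1
d²: 0, 0, 16, 16, 1, 1; Σd² = 34
ρ = 1 − 6·34/(6·35) = 1 − 204/210 = 0.029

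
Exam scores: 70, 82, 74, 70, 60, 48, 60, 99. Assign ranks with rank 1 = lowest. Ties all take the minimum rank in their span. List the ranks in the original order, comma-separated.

Sorted (ascending): 48, 60, 60, 70, 70, 74, 82, 99
The 2 values of 60 occupy positions 2–3 → each gets rank 2.
The 2 values of 70 occupy positions 4–5 → each gets rank 4.

4, 7, 6, 4, 2, 1, 2, 8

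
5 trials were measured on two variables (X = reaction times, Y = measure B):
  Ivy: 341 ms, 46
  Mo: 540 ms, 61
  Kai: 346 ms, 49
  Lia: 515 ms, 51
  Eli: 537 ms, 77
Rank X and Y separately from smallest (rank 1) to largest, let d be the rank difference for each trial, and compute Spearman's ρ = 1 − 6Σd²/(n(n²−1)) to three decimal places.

0.900

Ranks of variable 1: 1, 5, 2, 3, 4
Ranks of variable 2: 1, 4, 2, 3, 5
d = r₁ − r₂: 0, 1, 0, 0, -1
d²: 0, 1, 0, 0, 1; Σd² = 2
ρ = 1 − 6·2/(5·24) = 1 − 12/120 = 0.900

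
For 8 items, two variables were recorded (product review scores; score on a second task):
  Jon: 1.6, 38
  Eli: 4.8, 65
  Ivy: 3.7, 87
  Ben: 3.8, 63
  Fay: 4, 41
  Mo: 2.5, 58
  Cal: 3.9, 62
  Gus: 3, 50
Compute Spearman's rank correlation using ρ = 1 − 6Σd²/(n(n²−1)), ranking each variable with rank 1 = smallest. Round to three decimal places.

Ranks of variable 1: 1, 8, 4, 5, 7, 2, 6, 3
Ranks of variable 2: 1, 7, 8, 6, 2, 4, 5, 3
d = r₁ − r₂: 0, 1, -4, -1, 5, -2, 1, 0
d²: 0, 1, 16, 1, 25, 4, 1, 0; Σd² = 48
ρ = 1 − 6·48/(8·63) = 1 − 288/504 = 0.429

0.429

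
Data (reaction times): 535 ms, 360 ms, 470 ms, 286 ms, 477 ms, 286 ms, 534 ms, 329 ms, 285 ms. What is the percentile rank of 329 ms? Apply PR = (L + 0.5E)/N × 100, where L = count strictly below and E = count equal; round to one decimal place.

38.9

N = 9.
Strictly below 329: 3. Equal to 329: 1.
PR = (3 + 0.5·1)/9 × 100 = 38.9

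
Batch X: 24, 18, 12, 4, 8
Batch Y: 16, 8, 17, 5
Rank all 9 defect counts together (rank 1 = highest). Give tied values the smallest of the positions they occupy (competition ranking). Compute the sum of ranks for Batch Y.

Sorted (descending): 24, 18, 17, 16, 12, 8, 8, 5, 4
The 2 values of 8 occupy positions 6–7 → each gets rank 6.
Batch Y values → pooled ranks: 16→4, 8→6, 17→3, 5→8
Rank sum = 4 + 6 + 3 + 8 = 21

21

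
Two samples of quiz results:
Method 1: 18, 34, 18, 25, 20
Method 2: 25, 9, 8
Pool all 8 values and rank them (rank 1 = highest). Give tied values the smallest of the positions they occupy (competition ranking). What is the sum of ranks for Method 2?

17

Sorted (descending): 34, 25, 25, 20, 18, 18, 9, 8
The 2 values of 25 occupy positions 2–3 → each gets rank 2.
The 2 values of 18 occupy positions 5–6 → each gets rank 5.
Method 2 values → pooled ranks: 25→2, 9→7, 8→8
Rank sum = 2 + 7 + 8 = 17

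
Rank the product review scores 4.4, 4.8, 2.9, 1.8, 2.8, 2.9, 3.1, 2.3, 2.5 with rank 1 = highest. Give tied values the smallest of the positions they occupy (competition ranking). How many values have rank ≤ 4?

Sorted (descending): 4.8, 4.4, 3.1, 2.9, 2.9, 2.8, 2.5, 2.3, 1.8
The 2 values of 2.9 occupy positions 4–5 → each gets rank 4.
Ranks ≤ 4: {1, 2, 3, 4, 4} → 5 values.

5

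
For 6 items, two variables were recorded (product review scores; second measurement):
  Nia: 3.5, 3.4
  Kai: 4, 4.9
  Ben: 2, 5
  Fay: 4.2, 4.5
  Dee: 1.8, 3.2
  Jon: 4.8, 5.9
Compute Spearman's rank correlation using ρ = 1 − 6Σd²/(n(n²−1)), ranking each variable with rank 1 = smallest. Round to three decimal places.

0.600

Ranks of variable 1: 3, 4, 2, 5, 1, 6
Ranks of variable 2: 2, 4, 5, 3, 1, 6
d = r₁ − r₂: 1, 0, -3, 2, 0, 0
d²: 1, 0, 9, 4, 0, 0; Σd² = 14
ρ = 1 − 6·14/(6·35) = 1 − 84/210 = 0.600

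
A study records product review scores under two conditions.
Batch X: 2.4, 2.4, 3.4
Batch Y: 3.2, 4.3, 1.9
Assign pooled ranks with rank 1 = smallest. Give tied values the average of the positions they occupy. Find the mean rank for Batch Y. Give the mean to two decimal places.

3.67

Sorted (ascending): 1.9, 2.4, 2.4, 3.2, 3.4, 4.3
The 2 values of 2.4 occupy positions 2–3 → average rank (2+3)/2 = 2.5.
Batch Y values → pooled ranks: 3.2→4, 4.3→6, 1.9→1
Mean rank = (4 + 6 + 1) / 3 = 3.67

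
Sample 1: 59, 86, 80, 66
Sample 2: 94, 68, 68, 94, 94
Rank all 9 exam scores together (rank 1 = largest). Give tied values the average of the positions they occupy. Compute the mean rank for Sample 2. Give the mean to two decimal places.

3.80

Sorted (descending): 94, 94, 94, 86, 80, 68, 68, 66, 59
The 3 values of 94 occupy positions 1–3 → average rank 2.
The 2 values of 68 occupy positions 6–7 → average rank (6+7)/2 = 6.5.
Sample 2 values → pooled ranks: 94→2, 68→6.5, 68→6.5, 94→2, 94→2
Mean rank = (2 + 6.5 + 6.5 + 2 + 2) / 5 = 3.80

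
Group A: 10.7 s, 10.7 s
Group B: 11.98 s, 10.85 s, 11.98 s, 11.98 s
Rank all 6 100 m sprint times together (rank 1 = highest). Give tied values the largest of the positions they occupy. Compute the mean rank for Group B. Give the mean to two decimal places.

Sorted (descending): 11.98, 11.98, 11.98, 10.85, 10.7, 10.7
The 3 values of 11.98 occupy positions 1–3 → each gets rank 3.
The 2 values of 10.7 occupy positions 5–6 → each gets rank 6.
Group B values → pooled ranks: 11.98→3, 10.85→4, 11.98→3, 11.98→3
Mean rank = (3 + 4 + 3 + 3) / 4 = 3.25

3.25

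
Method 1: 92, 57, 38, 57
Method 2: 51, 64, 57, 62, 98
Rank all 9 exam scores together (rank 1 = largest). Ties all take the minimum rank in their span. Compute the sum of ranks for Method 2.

21

Sorted (descending): 98, 92, 64, 62, 57, 57, 57, 51, 38
The 3 values of 57 occupy positions 5–7 → each gets rank 5.
Method 2 values → pooled ranks: 51→8, 64→3, 57→5, 62→4, 98→1
Rank sum = 8 + 3 + 5 + 4 + 1 = 21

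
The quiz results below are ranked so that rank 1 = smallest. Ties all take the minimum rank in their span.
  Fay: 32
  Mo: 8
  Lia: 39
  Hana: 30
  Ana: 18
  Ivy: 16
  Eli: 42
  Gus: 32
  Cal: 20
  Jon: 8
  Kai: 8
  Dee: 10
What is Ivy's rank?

5

Sorted (ascending): 8, 8, 8, 10, 16, 18, 20, 30, 32, 32, 39, 42
The 3 values of 8 occupy positions 1–3 → each gets rank 1.
The 2 values of 32 occupy positions 9–10 → each gets rank 9.
Ivy has value 16 → rank 5.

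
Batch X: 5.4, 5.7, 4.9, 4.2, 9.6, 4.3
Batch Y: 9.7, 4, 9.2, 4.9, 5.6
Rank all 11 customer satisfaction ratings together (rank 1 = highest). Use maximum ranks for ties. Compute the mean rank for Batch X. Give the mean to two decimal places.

Sorted (descending): 9.7, 9.6, 9.2, 5.7, 5.6, 5.4, 4.9, 4.9, 4.3, 4.2, 4
The 2 values of 4.9 occupy positions 7–8 → each gets rank 8.
Batch X values → pooled ranks: 5.4→6, 5.7→4, 4.9→8, 4.2→10, 9.6→2, 4.3→9
Mean rank = (6 + 4 + 8 + 10 + 2 + 9) / 6 = 6.50

6.50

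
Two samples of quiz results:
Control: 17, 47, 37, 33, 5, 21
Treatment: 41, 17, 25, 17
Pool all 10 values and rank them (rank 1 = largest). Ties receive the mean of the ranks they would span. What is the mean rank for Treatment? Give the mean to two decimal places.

Sorted (descending): 47, 41, 37, 33, 25, 21, 17, 17, 17, 5
The 3 values of 17 occupy positions 7–9 → average rank 8.
Treatment values → pooled ranks: 41→2, 17→8, 25→5, 17→8
Mean rank = (2 + 8 + 5 + 8) / 4 = 5.75

5.75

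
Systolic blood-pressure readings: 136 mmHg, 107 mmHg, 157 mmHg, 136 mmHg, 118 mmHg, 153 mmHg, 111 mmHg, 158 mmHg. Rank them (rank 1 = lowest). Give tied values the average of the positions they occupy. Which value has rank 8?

158

Sorted (ascending): 107, 111, 118, 136, 136, 153, 157, 158
The 2 values of 136 occupy positions 4–5 → average rank (4+5)/2 = 4.5.
Rank 8 → value 158.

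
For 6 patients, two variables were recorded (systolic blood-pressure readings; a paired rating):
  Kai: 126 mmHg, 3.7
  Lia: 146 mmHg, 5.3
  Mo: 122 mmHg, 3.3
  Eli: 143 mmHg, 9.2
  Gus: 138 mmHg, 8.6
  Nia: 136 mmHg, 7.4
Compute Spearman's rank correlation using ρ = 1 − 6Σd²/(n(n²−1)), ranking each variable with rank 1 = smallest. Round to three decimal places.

Ranks of variable 1: 2, 6, 1, 5, 4, 3
Ranks of variable 2: 2, 3, 1, 6, 5, 4
d = r₁ − r₂: 0, 3, 0, -1, -1, -1
d²: 0, 9, 0, 1, 1, 1; Σd² = 12
ρ = 1 − 6·12/(6·35) = 1 − 72/210 = 0.657

0.657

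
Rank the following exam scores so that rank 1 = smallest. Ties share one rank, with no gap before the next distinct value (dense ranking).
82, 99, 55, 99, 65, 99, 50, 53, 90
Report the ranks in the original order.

Sorted (ascending): 50, 53, 55, 65, 82, 90, 99, 99, 99
The 3 values of 99 share dense rank 7.
Remaining distinct values take the next consecutive integers.

5, 7, 3, 7, 4, 7, 1, 2, 6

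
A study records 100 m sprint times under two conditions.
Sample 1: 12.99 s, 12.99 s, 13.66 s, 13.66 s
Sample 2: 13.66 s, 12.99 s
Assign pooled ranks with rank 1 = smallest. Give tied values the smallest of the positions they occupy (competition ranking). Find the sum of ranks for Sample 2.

Sorted (ascending): 12.99, 12.99, 12.99, 13.66, 13.66, 13.66
The 3 values of 12.99 occupy positions 1–3 → each gets rank 1.
The 3 values of 13.66 occupy positions 4–6 → each gets rank 4.
Sample 2 values → pooled ranks: 13.66→4, 12.99→1
Rank sum = 4 + 1 = 5

5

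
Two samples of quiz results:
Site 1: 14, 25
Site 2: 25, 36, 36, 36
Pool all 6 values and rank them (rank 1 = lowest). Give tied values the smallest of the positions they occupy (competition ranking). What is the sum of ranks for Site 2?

Sorted (ascending): 14, 25, 25, 36, 36, 36
The 2 values of 25 occupy positions 2–3 → each gets rank 2.
The 3 values of 36 occupy positions 4–6 → each gets rank 4.
Site 2 values → pooled ranks: 25→2, 36→4, 36→4, 36→4
Rank sum = 2 + 4 + 4 + 4 = 14

14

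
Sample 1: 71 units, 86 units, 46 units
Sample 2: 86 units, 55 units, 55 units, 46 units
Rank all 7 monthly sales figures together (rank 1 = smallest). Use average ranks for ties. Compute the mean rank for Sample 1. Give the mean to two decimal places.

Sorted (ascending): 46, 46, 55, 55, 71, 86, 86
The 2 values of 46 occupy positions 1–2 → average rank (1+2)/2 = 1.5.
The 2 values of 55 occupy positions 3–4 → average rank (3+4)/2 = 3.5.
The 2 values of 86 occupy positions 6–7 → average rank (6+7)/2 = 6.5.
Sample 1 values → pooled ranks: 71→5, 86→6.5, 46→1.5
Mean rank = (5 + 6.5 + 1.5) / 3 = 4.33

4.33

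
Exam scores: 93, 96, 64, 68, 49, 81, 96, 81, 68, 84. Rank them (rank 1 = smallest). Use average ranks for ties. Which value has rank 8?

93

Sorted (ascending): 49, 64, 68, 68, 81, 81, 84, 93, 96, 96
The 2 values of 68 occupy positions 3–4 → average rank (3+4)/2 = 3.5.
The 2 values of 81 occupy positions 5–6 → average rank (5+6)/2 = 5.5.
The 2 values of 96 occupy positions 9–10 → average rank (9+10)/2 = 9.5.
Rank 8 → value 93.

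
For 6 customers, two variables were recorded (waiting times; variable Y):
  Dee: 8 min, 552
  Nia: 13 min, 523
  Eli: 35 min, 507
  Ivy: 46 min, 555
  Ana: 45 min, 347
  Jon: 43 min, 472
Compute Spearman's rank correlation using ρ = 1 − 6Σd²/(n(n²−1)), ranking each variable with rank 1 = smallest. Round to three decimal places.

Ranks of variable 1: 1, 2, 3, 6, 5, 4
Ranks of variable 2: 5, 4, 3, 6, 1, 2
d = r₁ − r₂: -4, -2, 0, 0, 4, 2
d²: 16, 4, 0, 0, 16, 4; Σd² = 40
ρ = 1 − 6·40/(6·35) = 1 − 240/210 = -0.143

-0.143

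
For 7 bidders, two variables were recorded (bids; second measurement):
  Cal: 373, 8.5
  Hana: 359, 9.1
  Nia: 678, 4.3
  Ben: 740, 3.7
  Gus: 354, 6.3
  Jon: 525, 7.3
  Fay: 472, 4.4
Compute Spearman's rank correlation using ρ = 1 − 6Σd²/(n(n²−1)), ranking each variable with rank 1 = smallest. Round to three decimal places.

Ranks of variable 1: 3, 2, 6, 7, 1, 5, 4
Ranks of variable 2: 6, 7, 2, 1, 4, 5, 3
d = r₁ − r₂: -3, -5, 4, 6, -3, 0, 1
d²: 9, 25, 16, 36, 9, 0, 1; Σd² = 96
ρ = 1 − 6·96/(7·48) = 1 − 576/336 = -0.714

-0.714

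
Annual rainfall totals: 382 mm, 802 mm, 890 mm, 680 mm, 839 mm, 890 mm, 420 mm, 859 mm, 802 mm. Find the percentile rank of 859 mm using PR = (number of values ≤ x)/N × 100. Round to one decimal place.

N = 9.
Strictly below 859: 6. Equal to 859: 1.
PR = 7/9 × 100 = 77.8

77.8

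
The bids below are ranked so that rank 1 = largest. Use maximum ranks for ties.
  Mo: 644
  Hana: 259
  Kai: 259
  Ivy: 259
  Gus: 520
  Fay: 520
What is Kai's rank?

6

Sorted (descending): 644, 520, 520, 259, 259, 259
The 2 values of 520 occupy positions 2–3 → each gets rank 3.
The 3 values of 259 occupy positions 4–6 → each gets rank 6.
Kai has value 259 → rank 6.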